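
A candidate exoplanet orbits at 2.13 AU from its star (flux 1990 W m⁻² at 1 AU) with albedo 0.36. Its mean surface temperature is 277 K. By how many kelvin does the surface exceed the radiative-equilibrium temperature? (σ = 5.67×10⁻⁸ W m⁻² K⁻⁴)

S = 1990/2.13² = 438.6 W m⁻².
T_eq = [S(1−A)/(4σ)]^(1/4) = [438.6×0.64/(4×5.67×10⁻⁸)]^(1/4) = 187.6 K.
ΔT = T_surf − T_eq = 277 − 187.6.

ΔT ≈ 89.4 K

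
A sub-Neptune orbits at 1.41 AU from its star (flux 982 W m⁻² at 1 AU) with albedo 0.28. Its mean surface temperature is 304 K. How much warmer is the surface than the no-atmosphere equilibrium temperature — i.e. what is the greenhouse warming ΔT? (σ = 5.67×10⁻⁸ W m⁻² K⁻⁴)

ΔT ≈ 105.0 K

S = 982/1.41² = 493.9 W m⁻².
T_eq = [S(1−A)/(4σ)]^(1/4) = [493.9×0.72/(4×5.67×10⁻⁸)]^(1/4) = 199.0 K.
ΔT = T_surf − T_eq = 304 − 199.0.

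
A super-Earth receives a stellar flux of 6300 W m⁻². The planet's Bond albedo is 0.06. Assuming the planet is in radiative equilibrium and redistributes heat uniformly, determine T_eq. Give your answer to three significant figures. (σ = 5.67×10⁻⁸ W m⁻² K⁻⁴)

T_eq ≈ 402 K

Energy balance: absorbed = emitted ⇒ πR²·S(1−A) = 4πR²·σT_eq⁴, so T_eq⁴ = S(1−A)/(4σ).
T_eq = [6300 × 0.94 / (4 × 5.67×10⁻⁸)]^(1/4) = (2.61×10¹⁰)^(1/4) = 402 K.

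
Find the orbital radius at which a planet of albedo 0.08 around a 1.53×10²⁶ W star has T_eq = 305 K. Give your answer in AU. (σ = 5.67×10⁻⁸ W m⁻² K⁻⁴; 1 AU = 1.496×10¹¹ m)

From T_eq⁴ = L(1−A)/(16πσd²): d = √[L(1−A)/(16πσT_eq⁴)].
d = √[1.53×10²⁶ × 0.92 / (16π × 5.67×10⁻⁸ × (305)⁴)] = 7.55×10¹⁰ m = 0.505 AU.

d ≈ 0.505 AU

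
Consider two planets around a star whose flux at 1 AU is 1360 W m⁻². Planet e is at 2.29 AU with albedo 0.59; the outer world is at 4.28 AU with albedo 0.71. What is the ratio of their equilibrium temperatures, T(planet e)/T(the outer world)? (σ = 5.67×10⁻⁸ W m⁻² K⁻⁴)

T₁/T₂ ≈ 1.491

T_eq = [S₀(1−A)/(4σd²)]^(1/4), so T ∝ (1−A)^(1/4) / √d.
T₁ = [1360×0.41/(4×5.67×10⁻⁸×2.29²)]^(1/4) = 147.15 K.
T₂ = [1360×0.29/(4×5.67×10⁻⁸×4.28²)]^(1/4) = 98.71 K.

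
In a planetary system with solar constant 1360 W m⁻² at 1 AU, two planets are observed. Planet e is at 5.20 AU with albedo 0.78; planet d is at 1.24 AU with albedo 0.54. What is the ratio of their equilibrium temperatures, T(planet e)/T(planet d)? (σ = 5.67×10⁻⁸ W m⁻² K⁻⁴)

T₁/T₂ ≈ 0.406

T_eq = [S₀(1−A)/(4σd²)]^(1/4), so T ∝ (1−A)^(1/4) / √d.
T₁ = [1360×0.22/(4×5.67×10⁻⁸×5.20²)]^(1/4) = 83.58 K.
T₂ = [1360×0.46/(4×5.67×10⁻⁸×1.24²)]^(1/4) = 205.80 K.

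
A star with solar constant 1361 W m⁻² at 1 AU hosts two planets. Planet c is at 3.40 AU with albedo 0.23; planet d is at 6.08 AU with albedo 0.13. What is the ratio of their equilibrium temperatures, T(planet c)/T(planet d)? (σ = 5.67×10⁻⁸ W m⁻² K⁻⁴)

T_eq = [S₀(1−A)/(4σd²)]^(1/4), so T ∝ (1−A)^(1/4) / √d.
T₁ = [1361×0.77/(4×5.67×10⁻⁸×3.40²)]^(1/4) = 141.40 K.
T₂ = [1361×0.87/(4×5.67×10⁻⁸×6.08²)]^(1/4) = 109.01 K.

T₁/T₂ ≈ 1.297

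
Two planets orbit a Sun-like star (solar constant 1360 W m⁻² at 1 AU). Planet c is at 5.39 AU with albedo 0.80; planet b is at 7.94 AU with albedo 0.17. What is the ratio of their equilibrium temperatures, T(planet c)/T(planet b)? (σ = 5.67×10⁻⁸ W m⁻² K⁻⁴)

T_eq = [S₀(1−A)/(4σd²)]^(1/4), so T ∝ (1−A)^(1/4) / √d.
T₁ = [1360×0.20/(4×5.67×10⁻⁸×5.39²)]^(1/4) = 80.16 K.
T₂ = [1360×0.83/(4×5.67×10⁻⁸×7.94²)]^(1/4) = 94.26 K.

T₁/T₂ ≈ 0.850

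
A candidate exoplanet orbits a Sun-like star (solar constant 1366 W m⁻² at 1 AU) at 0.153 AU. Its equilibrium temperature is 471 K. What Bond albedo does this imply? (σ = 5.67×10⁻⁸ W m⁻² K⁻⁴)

Flux at 0.153 AU: S = 1366/0.153² = 5.84×10⁴ W m⁻².
From T_eq⁴ = S(1−A)/(4σ): 1−A = 4σT_eq⁴/S.
1−A = 4 × 5.67×10⁻⁸ × (471)⁴ / 5.84×10⁴ = 0.191.

A ≈ 0.81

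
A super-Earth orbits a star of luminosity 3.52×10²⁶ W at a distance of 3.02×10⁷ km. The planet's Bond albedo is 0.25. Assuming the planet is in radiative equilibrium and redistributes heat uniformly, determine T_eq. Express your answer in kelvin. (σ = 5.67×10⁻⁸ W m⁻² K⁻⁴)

T_eq ≈ 565 K

d = 3.02×10⁷ km = 3.02×10¹⁰ m.
Flux: S = L/(4πd²) = 3.52×10²⁶/(4π×(3.02×10¹⁰)²) = 3.07×10⁴ W m⁻².
Energy balance: absorbed = emitted ⇒ πR²·S(1−A) = 4πR²·σT_eq⁴, so T_eq⁴ = S(1−A)/(4σ).
T_eq = [3.07×10⁴ × 0.75 / (4 × 5.67×10⁻⁸)]^(1/4) = (1.02×10¹¹)^(1/4) = 565 K.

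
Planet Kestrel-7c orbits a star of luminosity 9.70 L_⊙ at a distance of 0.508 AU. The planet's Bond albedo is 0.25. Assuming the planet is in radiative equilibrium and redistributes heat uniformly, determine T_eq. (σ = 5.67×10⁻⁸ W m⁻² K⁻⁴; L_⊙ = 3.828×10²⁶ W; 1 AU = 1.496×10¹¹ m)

T_eq ≈ 641 K

d = 0.508 AU = 7.60×10¹⁰ m.
L = 9.70 × 3.828×10²⁶ = 3.71×10²⁷ W.
Flux: S = L/(4πd²) = 3.71×10²⁷/(4π×(7.60×10¹⁰)²) = 5.12×10⁴ W m⁻².
Energy balance: absorbed = emitted ⇒ πR²·S(1−A) = 4πR²·σT_eq⁴, so T_eq⁴ = S(1−A)/(4σ).
T_eq = [5.12×10⁴ × 0.75 / (4 × 5.67×10⁻⁸)]^(1/4) = (1.69×10¹¹)^(1/4) = 641 K.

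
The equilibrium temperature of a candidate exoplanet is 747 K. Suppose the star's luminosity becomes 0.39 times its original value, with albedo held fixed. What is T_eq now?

T_eq ≈ 590 K

T_eq ∝ L^(1/4) · d^(−1/2).
T′ = 747 × 0.39^(1/4) = 590 K.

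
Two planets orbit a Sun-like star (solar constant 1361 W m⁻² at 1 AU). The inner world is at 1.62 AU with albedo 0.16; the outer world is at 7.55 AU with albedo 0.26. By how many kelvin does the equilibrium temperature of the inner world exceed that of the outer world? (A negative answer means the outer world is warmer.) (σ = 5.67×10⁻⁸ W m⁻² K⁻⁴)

T_eq = [S₀(1−A)/(4σd²)]^(1/4), so T ∝ (1−A)^(1/4) / √d.
T₁ = [1361×0.84/(4×5.67×10⁻⁸×1.62²)]^(1/4) = 209.35 K.
T₂ = [1361×0.74/(4×5.67×10⁻⁸×7.55²)]^(1/4) = 93.95 K.

ΔT ≈ 115.4 K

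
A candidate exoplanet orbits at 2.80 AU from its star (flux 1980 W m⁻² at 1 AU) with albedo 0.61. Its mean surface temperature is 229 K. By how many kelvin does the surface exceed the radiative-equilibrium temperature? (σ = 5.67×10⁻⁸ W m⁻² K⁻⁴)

ΔT ≈ 84.6 K

S = 1980/2.80² = 252.6 W m⁻².
T_eq = [S(1−A)/(4σ)]^(1/4) = [252.6×0.39/(4×5.67×10⁻⁸)]^(1/4) = 144.4 K.
ΔT = T_surf − T_eq = 229 − 144.4.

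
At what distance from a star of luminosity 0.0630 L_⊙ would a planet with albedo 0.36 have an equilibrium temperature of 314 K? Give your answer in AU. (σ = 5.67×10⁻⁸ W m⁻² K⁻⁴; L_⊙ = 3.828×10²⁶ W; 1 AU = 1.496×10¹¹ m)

L = 0.0630 × 3.828×10²⁶ = 2.41×10²⁵ W.
From T_eq⁴ = L(1−A)/(16πσd²): d = √[L(1−A)/(16πσT_eq⁴)].
d = √[2.41×10²⁵ × 0.64 / (16π × 5.67×10⁻⁸ × (314)⁴)] = 2.36×10¹⁰ m = 0.158 AU.

d ≈ 0.158 AU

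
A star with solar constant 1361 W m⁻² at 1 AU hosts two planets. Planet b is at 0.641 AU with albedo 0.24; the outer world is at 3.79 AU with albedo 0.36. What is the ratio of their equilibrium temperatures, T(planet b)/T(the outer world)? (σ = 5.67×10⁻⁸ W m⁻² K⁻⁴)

T₁/T₂ ≈ 2.538

T_eq = [S₀(1−A)/(4σd²)]^(1/4), so T ∝ (1−A)^(1/4) / √d.
T₁ = [1361×0.76/(4×5.67×10⁻⁸×0.641²)]^(1/4) = 324.58 K.
T₂ = [1361×0.64/(4×5.67×10⁻⁸×3.79²)]^(1/4) = 127.87 K.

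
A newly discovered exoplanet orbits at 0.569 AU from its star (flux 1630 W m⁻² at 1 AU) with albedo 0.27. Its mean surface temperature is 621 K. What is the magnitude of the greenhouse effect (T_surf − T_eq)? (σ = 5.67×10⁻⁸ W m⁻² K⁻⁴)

ΔT ≈ 264.2 K

S = 1630/0.569² = 5035 W m⁻².
T_eq = [S(1−A)/(4σ)]^(1/4) = [5035×0.73/(4×5.67×10⁻⁸)]^(1/4) = 356.8 K.
ΔT = T_surf − T_eq = 621 − 356.8.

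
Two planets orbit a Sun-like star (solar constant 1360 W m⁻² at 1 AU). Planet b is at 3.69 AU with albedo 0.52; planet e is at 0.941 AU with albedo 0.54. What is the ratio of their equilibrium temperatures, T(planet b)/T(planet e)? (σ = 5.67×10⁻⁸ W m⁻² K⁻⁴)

T₁/T₂ ≈ 0.510

T_eq = [S₀(1−A)/(4σd²)]^(1/4), so T ∝ (1−A)^(1/4) / √d.
T₁ = [1360×0.48/(4×5.67×10⁻⁸×3.69²)]^(1/4) = 120.58 K.
T₂ = [1360×0.46/(4×5.67×10⁻⁸×0.941²)]^(1/4) = 236.25 K.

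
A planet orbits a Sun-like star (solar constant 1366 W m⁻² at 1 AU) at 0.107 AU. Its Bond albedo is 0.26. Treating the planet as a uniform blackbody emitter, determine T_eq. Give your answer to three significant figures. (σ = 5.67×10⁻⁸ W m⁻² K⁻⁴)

Flux at 0.107 AU: S = 1366/0.107² = 1.19×10⁵ W m⁻².
Energy balance: absorbed = emitted ⇒ πR²·S(1−A) = 4πR²·σT_eq⁴, so T_eq⁴ = S(1−A)/(4σ).
T_eq = [1.19×10⁵ × 0.74 / (4 × 5.67×10⁻⁸)]^(1/4) = (3.89×10¹¹)^(1/4) = 790 K.

T_eq ≈ 790 K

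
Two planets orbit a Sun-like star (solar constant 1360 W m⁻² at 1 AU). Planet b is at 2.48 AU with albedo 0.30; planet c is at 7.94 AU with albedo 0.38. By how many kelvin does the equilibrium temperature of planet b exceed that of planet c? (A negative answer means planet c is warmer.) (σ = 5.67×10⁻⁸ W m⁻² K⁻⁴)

T_eq = [S₀(1−A)/(4σd²)]^(1/4), so T ∝ (1−A)^(1/4) / √d.
T₁ = [1360×0.70/(4×5.67×10⁻⁸×2.48²)]^(1/4) = 161.63 K.
T₂ = [1360×0.62/(4×5.67×10⁻⁸×7.94²)]^(1/4) = 87.63 K.

ΔT ≈ 74.0 K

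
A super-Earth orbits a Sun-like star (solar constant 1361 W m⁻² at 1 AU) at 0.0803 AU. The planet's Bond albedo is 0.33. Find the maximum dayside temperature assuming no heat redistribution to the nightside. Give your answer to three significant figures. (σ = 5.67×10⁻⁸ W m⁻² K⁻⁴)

T_ss ≈ 1260 K

Flux at 0.0803 AU: S = 1361/0.0803² = 2.11×10⁵ W m⁻².
With no redistribution each surface element balances locally: S(1−A) = σT⁴.
T = [2.11×10⁵ × 0.67 / 5.67×10⁻⁸]^(1/4) = (2.49×10¹²)^(1/4) = 1260 K.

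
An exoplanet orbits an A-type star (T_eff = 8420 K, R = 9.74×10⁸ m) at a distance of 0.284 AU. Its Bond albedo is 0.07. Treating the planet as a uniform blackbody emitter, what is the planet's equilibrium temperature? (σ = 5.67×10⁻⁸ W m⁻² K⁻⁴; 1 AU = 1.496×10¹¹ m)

d = 0.284 AU = 4.25×10¹⁰ m.
L = 4πR_⋆²σT_⋆⁴ = 4π(9.74×10⁸)² × 5.67×10⁻⁸ × (8420)⁴ = 3.40×10²⁷ W.
S = L/(4πd²) = 1.50×10⁵ W m⁻².
Energy balance: absorbed = emitted ⇒ πR²·S(1−A) = 4πR²·σT_eq⁴, so T_eq⁴ = S(1−A)/(4σ).
T_eq = [1.50×10⁵ × 0.93 / (4 × 5.67×10⁻⁸)]^(1/4) = (6.14×10¹¹)^(1/4) = 885 K.

T_eq ≈ 885 K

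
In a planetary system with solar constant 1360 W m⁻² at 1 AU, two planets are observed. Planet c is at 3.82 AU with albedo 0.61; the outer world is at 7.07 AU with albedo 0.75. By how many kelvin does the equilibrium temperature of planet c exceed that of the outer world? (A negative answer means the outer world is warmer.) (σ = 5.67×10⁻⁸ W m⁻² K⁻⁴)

T_eq = [S₀(1−A)/(4σd²)]^(1/4), so T ∝ (1−A)^(1/4) / √d.
T₁ = [1360×0.39/(4×5.67×10⁻⁸×3.82²)]^(1/4) = 112.51 K.
T₂ = [1360×0.25/(4×5.67×10⁻⁸×7.07²)]^(1/4) = 74.00 K.

ΔT ≈ 38.5 K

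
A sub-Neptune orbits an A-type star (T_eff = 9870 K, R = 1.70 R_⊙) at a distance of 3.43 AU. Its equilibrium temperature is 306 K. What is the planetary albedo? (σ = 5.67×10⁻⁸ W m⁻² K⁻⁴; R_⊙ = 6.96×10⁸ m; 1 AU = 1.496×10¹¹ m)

A ≈ 0.30

R_⋆ = 1.70 × 6.96×10⁸ = 1.18×10⁹ m.
d = 3.43 AU = 5.13×10¹¹ m.
L = 4πR_⋆²σT_⋆⁴ = 4π(1.18×10⁹)² × 5.67×10⁻⁸ × (9870)⁴ = 9.47×10²⁷ W.
S = L/(4πd²) = 2860 W m⁻².
From T_eq⁴ = S(1−A)/(4σ): 1−A = 4σT_eq⁴/S.
1−A = 4 × 5.67×10⁻⁸ × (306)⁴ / 2860 = 0.695.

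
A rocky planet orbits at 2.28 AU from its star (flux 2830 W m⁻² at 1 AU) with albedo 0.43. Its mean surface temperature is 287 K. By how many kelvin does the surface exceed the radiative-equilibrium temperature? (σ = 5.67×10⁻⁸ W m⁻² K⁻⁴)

ΔT ≈ 94.7 K

S = 2830/2.28² = 544.4 W m⁻².
T_eq = [S(1−A)/(4σ)]^(1/4) = [544.4×0.57/(4×5.67×10⁻⁸)]^(1/4) = 192.3 K.
ΔT = T_surf − T_eq = 287 − 192.3.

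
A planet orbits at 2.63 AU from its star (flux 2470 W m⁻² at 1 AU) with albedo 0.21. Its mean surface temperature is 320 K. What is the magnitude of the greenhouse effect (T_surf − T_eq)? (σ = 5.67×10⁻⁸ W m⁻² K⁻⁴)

ΔT ≈ 132.2 K

S = 2470/2.63² = 357.1 W m⁻².
T_eq = [S(1−A)/(4σ)]^(1/4) = [357.1×0.79/(4×5.67×10⁻⁸)]^(1/4) = 187.8 K.
ΔT = T_surf − T_eq = 320 − 187.8.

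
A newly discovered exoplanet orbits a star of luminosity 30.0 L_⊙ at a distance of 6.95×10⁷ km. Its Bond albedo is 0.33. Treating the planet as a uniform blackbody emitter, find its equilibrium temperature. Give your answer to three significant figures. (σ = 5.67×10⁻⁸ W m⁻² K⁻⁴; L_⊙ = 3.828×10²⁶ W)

d = 6.95×10⁷ km = 6.95×10¹⁰ m.
L = 30.0 × 3.828×10²⁶ = 1.15×10²⁸ W.
Flux: S = L/(4πd²) = 1.15×10²⁸/(4π×(6.95×10¹⁰)²) = 1.89×10⁵ W m⁻².
Energy balance: absorbed = emitted ⇒ πR²·S(1−A) = 4πR²·σT_eq⁴, so T_eq⁴ = S(1−A)/(4σ).
T_eq = [1.89×10⁵ × 0.67 / (4 × 5.67×10⁻⁸)]^(1/4) = (5.59×10¹¹)^(1/4) = 865 K.

T_eq ≈ 865 K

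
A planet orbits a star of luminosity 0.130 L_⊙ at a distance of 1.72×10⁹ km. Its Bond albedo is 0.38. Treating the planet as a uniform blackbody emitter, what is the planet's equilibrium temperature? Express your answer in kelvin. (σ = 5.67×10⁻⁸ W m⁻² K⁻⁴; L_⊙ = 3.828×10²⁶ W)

T_eq ≈ 43.7 K

d = 1.72×10⁹ km = 1.72×10¹² m.
L = 0.130 × 3.828×10²⁶ = 4.98×10²⁵ W.
Flux: S = L/(4πd²) = 4.98×10²⁵/(4π×(1.72×10¹²)²) = 1.34 W m⁻².
Energy balance: absorbed = emitted ⇒ πR²·S(1−A) = 4πR²·σT_eq⁴, so T_eq⁴ = S(1−A)/(4σ).
T_eq = [1.34 × 0.62 / (4 × 5.67×10⁻⁸)]^(1/4) = (3.66×10⁶)^(1/4) = 43.7 K.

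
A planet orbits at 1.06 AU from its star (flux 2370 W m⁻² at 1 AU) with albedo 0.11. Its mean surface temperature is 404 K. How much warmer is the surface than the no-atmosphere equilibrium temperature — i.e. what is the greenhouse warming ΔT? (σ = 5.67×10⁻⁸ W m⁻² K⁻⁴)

S = 2370/1.06² = 2109 W m⁻².
T_eq = [S(1−A)/(4σ)]^(1/4) = [2109×0.89/(4×5.67×10⁻⁸)]^(1/4) = 301.6 K.
ΔT = T_surf − T_eq = 404 − 301.6.

ΔT ≈ 102.4 K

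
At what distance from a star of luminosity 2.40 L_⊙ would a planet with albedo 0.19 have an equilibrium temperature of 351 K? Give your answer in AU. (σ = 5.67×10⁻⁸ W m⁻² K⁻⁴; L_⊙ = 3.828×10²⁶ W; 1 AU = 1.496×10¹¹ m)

d ≈ 0.877 AU

L = 2.40 × 3.828×10²⁶ = 9.19×10²⁶ W.
From T_eq⁴ = L(1−A)/(16πσd²): d = √[L(1−A)/(16πσT_eq⁴)].
d = √[9.19×10²⁶ × 0.81 / (16π × 5.67×10⁻⁸ × (351)⁴)] = 1.31×10¹¹ m = 0.877 AU.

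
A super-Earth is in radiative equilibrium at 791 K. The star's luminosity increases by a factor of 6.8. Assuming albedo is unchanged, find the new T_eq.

T_eq ≈ 1280 K

T_eq ∝ L^(1/4) · d^(−1/2).
T′ = 791 × 6.8^(1/4) = 1280 K.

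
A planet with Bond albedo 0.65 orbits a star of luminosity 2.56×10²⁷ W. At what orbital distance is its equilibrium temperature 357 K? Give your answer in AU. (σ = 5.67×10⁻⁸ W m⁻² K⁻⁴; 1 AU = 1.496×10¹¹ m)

From T_eq⁴ = L(1−A)/(16πσd²): d = √[L(1−A)/(16πσT_eq⁴)].
d = √[2.56×10²⁷ × 0.35 / (16π × 5.67×10⁻⁸ × (357)⁴)] = 1.39×10¹¹ m = 0.930 AU.

d ≈ 0.930 AU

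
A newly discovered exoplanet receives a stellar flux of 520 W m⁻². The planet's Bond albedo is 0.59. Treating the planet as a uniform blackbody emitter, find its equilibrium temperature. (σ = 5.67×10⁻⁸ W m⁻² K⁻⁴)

Energy balance: absorbed = emitted ⇒ πR²·S(1−A) = 4πR²·σT_eq⁴, so T_eq⁴ = S(1−A)/(4σ).
T_eq = [520 × 0.41 / (4 × 5.67×10⁻⁸)]^(1/4) = (9.40×10⁸)^(1/4) = 175 K.

T_eq ≈ 175 K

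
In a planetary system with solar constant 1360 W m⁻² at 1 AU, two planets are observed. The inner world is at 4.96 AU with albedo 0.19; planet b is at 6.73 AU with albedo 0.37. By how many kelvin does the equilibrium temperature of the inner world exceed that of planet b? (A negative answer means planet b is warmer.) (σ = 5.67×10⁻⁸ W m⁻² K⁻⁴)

ΔT ≈ 23.0 K

T_eq = [S₀(1−A)/(4σd²)]^(1/4), so T ∝ (1−A)^(1/4) / √d.
T₁ = [1360×0.81/(4×5.67×10⁻⁸×4.96²)]^(1/4) = 118.54 K.
T₂ = [1360×0.63/(4×5.67×10⁻⁸×6.73²)]^(1/4) = 95.57 K.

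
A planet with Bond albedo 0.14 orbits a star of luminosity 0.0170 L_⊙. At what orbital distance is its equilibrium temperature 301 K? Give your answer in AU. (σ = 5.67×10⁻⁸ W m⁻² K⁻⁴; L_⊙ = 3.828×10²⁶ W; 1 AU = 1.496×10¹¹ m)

d ≈ 0.103 AU

L = 0.0170 × 3.828×10²⁶ = 6.51×10²⁴ W.
From T_eq⁴ = L(1−A)/(16πσd²): d = √[L(1−A)/(16πσT_eq⁴)].
d = √[6.51×10²⁴ × 0.86 / (16π × 5.67×10⁻⁸ × (301)⁴)] = 1.55×10¹⁰ m = 0.103 AU.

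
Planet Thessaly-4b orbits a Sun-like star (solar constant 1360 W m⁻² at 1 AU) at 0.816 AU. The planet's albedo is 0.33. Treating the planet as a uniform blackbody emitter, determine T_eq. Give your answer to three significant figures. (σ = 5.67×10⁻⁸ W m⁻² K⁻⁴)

Flux at 0.816 AU: S = 1360/0.816² = 2040 W m⁻².
Energy balance: absorbed = emitted ⇒ πR²·S(1−A) = 4πR²·σT_eq⁴, so T_eq⁴ = S(1−A)/(4σ).
T_eq = [2040 × 0.67 / (4 × 5.67×10⁻⁸)]^(1/4) = (6.03×10⁹)^(1/4) = 279 K.

T_eq ≈ 279 K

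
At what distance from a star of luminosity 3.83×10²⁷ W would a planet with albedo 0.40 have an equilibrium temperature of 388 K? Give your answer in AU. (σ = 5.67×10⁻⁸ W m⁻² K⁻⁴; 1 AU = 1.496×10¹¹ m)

d ≈ 1.26 AU

From T_eq⁴ = L(1−A)/(16πσd²): d = √[L(1−A)/(16πσT_eq⁴)].
d = √[3.83×10²⁷ × 0.60 / (16π × 5.67×10⁻⁸ × (388)⁴)] = 1.89×10¹¹ m = 1.26 AU.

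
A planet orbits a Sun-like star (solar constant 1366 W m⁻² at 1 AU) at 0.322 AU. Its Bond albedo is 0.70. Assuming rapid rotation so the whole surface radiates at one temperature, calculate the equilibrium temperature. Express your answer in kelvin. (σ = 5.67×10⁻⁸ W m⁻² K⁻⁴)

Flux at 0.322 AU: S = 1366/0.322² = 1.32×10⁴ W m⁻².
Energy balance: absorbed = emitted ⇒ πR²·S(1−A) = 4πR²·σT_eq⁴, so T_eq⁴ = S(1−A)/(4σ).
T_eq = [1.32×10⁴ × 0.30 / (4 × 5.67×10⁻⁸)]^(1/4) = (1.74×10¹⁰)^(1/4) = 363 K.

T_eq ≈ 363 K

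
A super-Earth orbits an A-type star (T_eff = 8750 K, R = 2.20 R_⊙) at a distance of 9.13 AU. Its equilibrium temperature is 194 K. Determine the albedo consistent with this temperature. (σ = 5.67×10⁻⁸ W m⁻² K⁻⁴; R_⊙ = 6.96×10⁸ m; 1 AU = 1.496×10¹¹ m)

R_⋆ = 2.20 × 6.96×10⁸ = 1.53×10⁹ m.
d = 9.13 AU = 1.37×10¹² m.
L = 4πR_⋆²σT_⋆⁴ = 4π(1.53×10⁹)² × 5.67×10⁻⁸ × (8750)⁴ = 9.79×10²⁷ W.
S = L/(4πd²) = 418 W m⁻².
From T_eq⁴ = S(1−A)/(4σ): 1−A = 4σT_eq⁴/S.
1−A = 4 × 5.67×10⁻⁸ × (194)⁴ / 418 = 0.769.

A ≈ 0.23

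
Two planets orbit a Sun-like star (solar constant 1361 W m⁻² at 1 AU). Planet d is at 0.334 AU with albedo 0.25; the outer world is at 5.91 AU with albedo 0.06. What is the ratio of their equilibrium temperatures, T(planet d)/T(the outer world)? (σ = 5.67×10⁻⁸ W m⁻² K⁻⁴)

T_eq = [S₀(1−A)/(4σd²)]^(1/4), so T ∝ (1−A)^(1/4) / √d.
T₁ = [1361×0.75/(4×5.67×10⁻⁸×0.334²)]^(1/4) = 448.17 K.
T₂ = [1361×0.94/(4×5.67×10⁻⁸×5.91²)]^(1/4) = 112.73 K.

T₁/T₂ ≈ 3.976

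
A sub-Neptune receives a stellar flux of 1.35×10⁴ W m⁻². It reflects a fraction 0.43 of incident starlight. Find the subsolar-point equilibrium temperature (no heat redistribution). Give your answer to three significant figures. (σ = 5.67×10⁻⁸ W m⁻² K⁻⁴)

T_ss ≈ 607 K

At the subsolar point the surface absorbs S(1−A) and emits σT⁴ per unit area — no factor of 4, since only the local patch is in balance.
T = [1.35×10⁴ × 0.57 / 5.67×10⁻⁸]^(1/4) = (1.36×10¹¹)^(1/4) = 607 K.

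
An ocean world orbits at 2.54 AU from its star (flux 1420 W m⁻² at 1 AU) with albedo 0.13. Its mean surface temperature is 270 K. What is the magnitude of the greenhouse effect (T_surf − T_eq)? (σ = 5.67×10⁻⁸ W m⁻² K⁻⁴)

ΔT ≈ 99.5 K

S = 1420/2.54² = 220.1 W m⁻².
T_eq = [S(1−A)/(4σ)]^(1/4) = [220.1×0.87/(4×5.67×10⁻⁸)]^(1/4) = 170.5 K.
ΔT = T_surf − T_eq = 270 − 170.5.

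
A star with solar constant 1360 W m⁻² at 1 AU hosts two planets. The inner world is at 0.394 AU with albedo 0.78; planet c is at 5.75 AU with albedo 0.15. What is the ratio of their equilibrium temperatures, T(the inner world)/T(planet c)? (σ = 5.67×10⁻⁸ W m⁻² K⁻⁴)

T_eq = [S₀(1−A)/(4σd²)]^(1/4), so T ∝ (1−A)^(1/4) / √d.
T₁ = [1360×0.22/(4×5.67×10⁻⁸×0.394²)]^(1/4) = 303.62 K.
T₂ = [1360×0.85/(4×5.67×10⁻⁸×5.75²)]^(1/4) = 111.43 K.

T₁/T₂ ≈ 2.725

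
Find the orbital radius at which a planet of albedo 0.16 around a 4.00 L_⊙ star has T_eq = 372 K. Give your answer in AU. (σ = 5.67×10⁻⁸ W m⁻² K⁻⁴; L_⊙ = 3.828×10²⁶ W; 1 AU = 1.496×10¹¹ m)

L = 4.00 × 3.828×10²⁶ = 1.53×10²⁷ W.
From T_eq⁴ = L(1−A)/(16πσd²): d = √[L(1−A)/(16πσT_eq⁴)].
d = √[1.53×10²⁷ × 0.84 / (16π × 5.67×10⁻⁸ × (372)⁴)] = 1.54×10¹¹ m = 1.03 AU.

d ≈ 1.03 AU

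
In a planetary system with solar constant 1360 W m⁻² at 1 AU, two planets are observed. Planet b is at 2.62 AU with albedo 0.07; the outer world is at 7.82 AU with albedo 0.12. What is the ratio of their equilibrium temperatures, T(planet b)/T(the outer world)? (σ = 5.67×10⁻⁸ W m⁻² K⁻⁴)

T_eq = [S₀(1−A)/(4σd²)]^(1/4), so T ∝ (1−A)^(1/4) / √d.
T₁ = [1360×0.93/(4×5.67×10⁻⁸×2.62²)]^(1/4) = 168.83 K.
T₂ = [1360×0.88/(4×5.67×10⁻⁸×7.82²)]^(1/4) = 96.38 K.

T₁/T₂ ≈ 1.752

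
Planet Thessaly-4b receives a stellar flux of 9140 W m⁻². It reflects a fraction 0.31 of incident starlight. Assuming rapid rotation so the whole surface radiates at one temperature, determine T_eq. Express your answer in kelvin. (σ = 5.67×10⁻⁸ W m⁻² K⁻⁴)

Energy balance: absorbed = emitted ⇒ πR²·S(1−A) = 4πR²·σT_eq⁴, so T_eq⁴ = S(1−A)/(4σ).
T_eq = [9140 × 0.69 / (4 × 5.67×10⁻⁸)]^(1/4) = (2.78×10¹⁰)^(1/4) = 408 K.

T_eq ≈ 408 K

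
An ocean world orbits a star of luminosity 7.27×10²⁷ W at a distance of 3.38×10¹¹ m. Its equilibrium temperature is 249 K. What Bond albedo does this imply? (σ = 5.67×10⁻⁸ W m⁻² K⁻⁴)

Flux: S = L/(4πd²) = 7.27×10²⁷/(4π×(3.38×10¹¹)²) = 5060 W m⁻².
From T_eq⁴ = S(1−A)/(4σ): 1−A = 4σT_eq⁴/S.
1−A = 4 × 5.67×10⁻⁸ × (249)⁴ / 5060 = 0.172.

A ≈ 0.83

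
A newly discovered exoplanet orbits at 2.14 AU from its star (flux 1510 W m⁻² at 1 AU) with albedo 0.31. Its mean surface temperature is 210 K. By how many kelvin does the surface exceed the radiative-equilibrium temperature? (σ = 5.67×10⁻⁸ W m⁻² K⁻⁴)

S = 1510/2.14² = 329.7 W m⁻².
T_eq = [S(1−A)/(4σ)]^(1/4) = [329.7×0.69/(4×5.67×10⁻⁸)]^(1/4) = 178.0 K.
ΔT = T_surf − T_eq = 210 − 178.0.

ΔT ≈ 32.0 K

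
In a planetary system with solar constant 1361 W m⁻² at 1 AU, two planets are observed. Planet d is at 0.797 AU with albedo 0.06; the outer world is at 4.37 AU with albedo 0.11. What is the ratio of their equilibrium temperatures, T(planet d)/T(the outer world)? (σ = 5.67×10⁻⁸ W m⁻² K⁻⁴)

T₁/T₂ ≈ 2.374

T_eq = [S₀(1−A)/(4σd²)]^(1/4), so T ∝ (1−A)^(1/4) / √d.
T₁ = [1361×0.94/(4×5.67×10⁻⁸×0.797²)]^(1/4) = 306.98 K.
T₂ = [1361×0.89/(4×5.67×10⁻⁸×4.37²)]^(1/4) = 129.32 K.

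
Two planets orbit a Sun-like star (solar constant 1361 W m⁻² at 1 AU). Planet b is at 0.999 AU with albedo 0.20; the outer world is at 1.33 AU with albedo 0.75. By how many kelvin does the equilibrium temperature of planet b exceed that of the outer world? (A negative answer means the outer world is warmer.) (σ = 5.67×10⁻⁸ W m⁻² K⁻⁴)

ΔT ≈ 92.7 K

T_eq = [S₀(1−A)/(4σd²)]^(1/4), so T ∝ (1−A)^(1/4) / √d.
T₁ = [1361×0.80/(4×5.67×10⁻⁸×0.999²)]^(1/4) = 263.36 K.
T₂ = [1361×0.25/(4×5.67×10⁻⁸×1.33²)]^(1/4) = 170.65 K.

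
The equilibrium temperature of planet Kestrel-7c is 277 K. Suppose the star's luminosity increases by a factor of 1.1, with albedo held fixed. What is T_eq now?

T_eq ≈ 284 K

T_eq ∝ L^(1/4) · d^(−1/2).
T′ = 277 × 1.1^(1/4) = 284 K.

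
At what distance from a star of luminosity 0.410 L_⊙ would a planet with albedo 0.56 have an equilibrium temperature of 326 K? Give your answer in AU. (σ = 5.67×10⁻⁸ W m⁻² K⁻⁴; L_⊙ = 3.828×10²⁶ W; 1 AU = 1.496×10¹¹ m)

L = 0.410 × 3.828×10²⁶ = 1.57×10²⁶ W.
From T_eq⁴ = L(1−A)/(16πσd²): d = √[L(1−A)/(16πσT_eq⁴)].
d = √[1.57×10²⁶ × 0.44 / (16π × 5.67×10⁻⁸ × (326)⁴)] = 4.63×10¹⁰ m = 0.310 AU.

d ≈ 0.310 AU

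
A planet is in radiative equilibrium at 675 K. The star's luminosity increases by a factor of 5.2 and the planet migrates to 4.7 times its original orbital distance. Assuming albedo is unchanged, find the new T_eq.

T_eq ∝ L^(1/4) · d^(−1/2).
T′ = 675 × 5.2^(1/4) / 4.7^(1/2) = 470 K.

T_eq ≈ 470 K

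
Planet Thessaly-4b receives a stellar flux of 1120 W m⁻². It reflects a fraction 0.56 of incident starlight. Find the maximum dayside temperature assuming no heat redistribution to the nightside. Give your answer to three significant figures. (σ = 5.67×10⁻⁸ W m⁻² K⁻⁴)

With no redistribution each surface element balances locally: S(1−A) = σT⁴.
T = [1120 × 0.44 / 5.67×10⁻⁸]^(1/4) = (8.69×10⁹)^(1/4) = 305 K.

T_ss ≈ 305 K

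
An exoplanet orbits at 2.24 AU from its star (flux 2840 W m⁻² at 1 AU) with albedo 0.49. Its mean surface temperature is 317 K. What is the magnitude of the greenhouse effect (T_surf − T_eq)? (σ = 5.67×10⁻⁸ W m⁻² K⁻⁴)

ΔT ≈ 128.1 K

S = 2840/2.24² = 566.0 W m⁻².
T_eq = [S(1−A)/(4σ)]^(1/4) = [566.0×0.51/(4×5.67×10⁻⁸)]^(1/4) = 188.9 K.
ΔT = T_surf − T_eq = 317 − 188.9.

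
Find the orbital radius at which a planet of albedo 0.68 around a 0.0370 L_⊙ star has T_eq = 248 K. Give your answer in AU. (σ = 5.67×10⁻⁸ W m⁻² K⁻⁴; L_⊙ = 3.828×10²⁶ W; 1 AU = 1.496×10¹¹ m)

L = 0.0370 × 3.828×10²⁶ = 1.42×10²⁵ W.
From T_eq⁴ = L(1−A)/(16πσd²): d = √[L(1−A)/(16πσT_eq⁴)].
d = √[1.42×10²⁵ × 0.32 / (16π × 5.67×10⁻⁸ × (248)⁴)] = 2.05×10¹⁰ m = 0.137 AU.

d ≈ 0.137 AU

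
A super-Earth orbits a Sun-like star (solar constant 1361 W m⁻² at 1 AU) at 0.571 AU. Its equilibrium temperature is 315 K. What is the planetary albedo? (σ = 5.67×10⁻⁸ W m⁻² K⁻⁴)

Flux at 0.571 AU: S = 1361/0.571² = 4170 W m⁻².
From T_eq⁴ = S(1−A)/(4σ): 1−A = 4σT_eq⁴/S.
1−A = 4 × 5.67×10⁻⁸ × (315)⁴ / 4170 = 0.535.

A ≈ 0.47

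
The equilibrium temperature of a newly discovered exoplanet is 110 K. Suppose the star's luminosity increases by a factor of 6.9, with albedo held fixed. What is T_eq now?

T_eq ∝ L^(1/4) · d^(−1/2).
T′ = 110 × 6.9^(1/4) = 178 K.

T_eq ≈ 178 K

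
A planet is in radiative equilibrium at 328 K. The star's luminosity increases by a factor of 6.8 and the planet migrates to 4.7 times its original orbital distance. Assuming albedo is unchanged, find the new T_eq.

T_eq ≈ 244 K

T_eq ∝ L^(1/4) · d^(−1/2).
T′ = 328 × 6.8^(1/4) / 4.7^(1/2) = 244 K.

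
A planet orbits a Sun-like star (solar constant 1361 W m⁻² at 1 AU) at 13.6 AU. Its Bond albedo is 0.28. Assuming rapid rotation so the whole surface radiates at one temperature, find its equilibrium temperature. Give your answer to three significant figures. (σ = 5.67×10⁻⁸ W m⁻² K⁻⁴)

T_eq ≈ 69.5 K

Flux at 13.6 AU: S = 1361/13.6² = 7.36 W m⁻².
Energy balance: absorbed = emitted ⇒ πR²·S(1−A) = 4πR²·σT_eq⁴, so T_eq⁴ = S(1−A)/(4σ).
T_eq = [7.36 × 0.72 / (4 × 5.67×10⁻⁸)]^(1/4) = (2.34×10⁷)^(1/4) = 69.5 K.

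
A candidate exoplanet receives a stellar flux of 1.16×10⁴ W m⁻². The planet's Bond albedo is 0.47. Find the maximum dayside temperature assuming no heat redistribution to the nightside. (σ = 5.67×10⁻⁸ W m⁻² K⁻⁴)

With no redistribution each surface element balances locally: S(1−A) = σT⁴.
T = [1.16×10⁴ × 0.53 / 5.67×10⁻⁸]^(1/4) = (1.08×10¹¹)^(1/4) = 574 K.

T_ss ≈ 574 K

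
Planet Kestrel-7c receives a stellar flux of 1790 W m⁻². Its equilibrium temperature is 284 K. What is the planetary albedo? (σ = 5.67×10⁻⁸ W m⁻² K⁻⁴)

From T_eq⁴ = S(1−A)/(4σ): 1−A = 4σT_eq⁴/S.
1−A = 4 × 5.67×10⁻⁸ × (284)⁴ / 1790 = 0.824.

A ≈ 0.18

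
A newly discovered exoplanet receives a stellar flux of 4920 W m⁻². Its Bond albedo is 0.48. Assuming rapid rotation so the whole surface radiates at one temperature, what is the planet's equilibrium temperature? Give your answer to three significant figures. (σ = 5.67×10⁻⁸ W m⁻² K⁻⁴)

T_eq ≈ 326 K

Energy balance: absorbed = emitted ⇒ πR²·S(1−A) = 4πR²·σT_eq⁴, so T_eq⁴ = S(1−A)/(4σ).
T_eq = [4920 × 0.52 / (4 × 5.67×10⁻⁸)]^(1/4) = (1.13×10¹⁰)^(1/4) = 326 K.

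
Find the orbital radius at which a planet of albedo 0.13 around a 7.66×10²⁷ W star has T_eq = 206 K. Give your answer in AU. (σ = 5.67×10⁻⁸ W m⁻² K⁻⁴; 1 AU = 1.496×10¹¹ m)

d ≈ 7.62 AU

From T_eq⁴ = L(1−A)/(16πσd²): d = √[L(1−A)/(16πσT_eq⁴)].
d = √[7.66×10²⁷ × 0.87 / (16π × 5.67×10⁻⁸ × (206)⁴)] = 1.14×10¹² m = 7.62 AU.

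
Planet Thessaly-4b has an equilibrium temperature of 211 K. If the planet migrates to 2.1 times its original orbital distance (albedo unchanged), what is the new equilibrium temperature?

T_eq ≈ 146 K

T_eq ∝ L^(1/4) · d^(−1/2).
T′ = 211 / 2.1^(1/2) = 146 K.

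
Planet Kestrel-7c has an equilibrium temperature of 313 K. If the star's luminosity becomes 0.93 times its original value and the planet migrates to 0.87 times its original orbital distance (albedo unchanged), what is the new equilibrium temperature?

T_eq ∝ L^(1/4) · d^(−1/2).
T′ = 313 × 0.93^(1/4) / 0.87^(1/2) = 330 K.

T_eq ≈ 330 K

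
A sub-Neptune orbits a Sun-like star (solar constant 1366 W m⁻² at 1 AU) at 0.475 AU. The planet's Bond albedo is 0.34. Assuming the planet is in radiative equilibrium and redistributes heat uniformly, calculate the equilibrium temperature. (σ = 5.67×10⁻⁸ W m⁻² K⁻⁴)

T_eq ≈ 364 K

Flux at 0.475 AU: S = 1366/0.475² = 6050 W m⁻².
Energy balance: absorbed = emitted ⇒ πR²·S(1−A) = 4πR²·σT_eq⁴, so T_eq⁴ = S(1−A)/(4σ).
T_eq = [6050 × 0.66 / (4 × 5.67×10⁻⁸)]^(1/4) = (1.76×10¹⁰)^(1/4) = 364 K.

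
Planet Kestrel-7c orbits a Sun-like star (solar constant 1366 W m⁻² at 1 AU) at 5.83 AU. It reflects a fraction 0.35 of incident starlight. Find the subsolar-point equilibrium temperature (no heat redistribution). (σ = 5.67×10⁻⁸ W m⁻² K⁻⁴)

T_ss ≈ 147 K

Flux at 5.83 AU: S = 1366/5.83² = 40.2 W m⁻².
At the subsolar point the surface absorbs S(1−A) and emits σT⁴ per unit area — no factor of 4, since only the local patch is in balance.
T = [40.2 × 0.65 / 5.67×10⁻⁸]^(1/4) = (4.61×10⁸)^(1/4) = 147 K.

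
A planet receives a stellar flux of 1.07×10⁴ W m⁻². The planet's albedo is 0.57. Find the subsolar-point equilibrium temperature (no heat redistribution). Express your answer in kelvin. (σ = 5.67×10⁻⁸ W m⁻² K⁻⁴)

At the subsolar point the surface absorbs S(1−A) and emits σT⁴ per unit area — no factor of 4, since only the local patch is in balance.
T = [1.07×10⁴ × 0.43 / 5.67×10⁻⁸]^(1/4) = (8.11×10¹⁰)^(1/4) = 534 K.

T_ss ≈ 534 K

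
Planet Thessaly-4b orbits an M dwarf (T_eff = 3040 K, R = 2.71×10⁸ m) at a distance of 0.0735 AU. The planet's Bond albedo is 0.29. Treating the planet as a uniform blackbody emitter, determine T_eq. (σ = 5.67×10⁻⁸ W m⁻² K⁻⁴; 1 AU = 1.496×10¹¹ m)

d = 0.0735 AU = 1.10×10¹⁰ m.
L = 4πR_⋆²σT_⋆⁴ = 4π(2.71×10⁸)² × 5.67×10⁻⁸ × (3040)⁴ = 4.47×10²⁴ W.
S = L/(4πd²) = 2940 W m⁻².
Energy balance: absorbed = emitted ⇒ πR²·S(1−A) = 4πR²·σT_eq⁴, so T_eq⁴ = S(1−A)/(4σ).
T_eq = [2940 × 0.71 / (4 × 5.67×10⁻⁸)]^(1/4) = (9.21×10⁹)^(1/4) = 310 K.

T_eq ≈ 310 K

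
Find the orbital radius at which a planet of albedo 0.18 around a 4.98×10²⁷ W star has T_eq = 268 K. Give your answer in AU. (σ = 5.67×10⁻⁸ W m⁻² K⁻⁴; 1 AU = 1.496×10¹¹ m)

From T_eq⁴ = L(1−A)/(16πσd²): d = √[L(1−A)/(16πσT_eq⁴)].
d = √[4.98×10²⁷ × 0.82 / (16π × 5.67×10⁻⁸ × (268)⁴)] = 5.27×10¹¹ m = 3.52 AU.

d ≈ 3.52 AU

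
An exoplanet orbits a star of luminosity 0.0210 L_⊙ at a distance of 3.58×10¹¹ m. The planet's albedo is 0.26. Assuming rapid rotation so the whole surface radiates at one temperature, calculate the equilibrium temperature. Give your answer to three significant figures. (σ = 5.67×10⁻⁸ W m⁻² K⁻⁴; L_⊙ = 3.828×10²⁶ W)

L = 0.0210 × 3.828×10²⁶ = 8.04×10²⁴ W.
Flux: S = L/(4πd²) = 8.04×10²⁴/(4π×(3.58×10¹¹)²) = 4.99 W m⁻².
Energy balance: absorbed = emitted ⇒ πR²·S(1−A) = 4πR²·σT_eq⁴, so T_eq⁴ = S(1−A)/(4σ).
T_eq = [4.99 × 0.74 / (4 × 5.67×10⁻⁸)]^(1/4) = (1.63×10⁷)^(1/4) = 63.5 K.

T_eq ≈ 63.5 K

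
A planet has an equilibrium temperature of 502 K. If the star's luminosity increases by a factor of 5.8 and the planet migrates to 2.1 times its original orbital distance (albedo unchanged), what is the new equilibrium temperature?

T_eq ∝ L^(1/4) · d^(−1/2).
T′ = 502 × 5.8^(1/4) / 2.1^(1/2) = 538 K.

T_eq ≈ 538 K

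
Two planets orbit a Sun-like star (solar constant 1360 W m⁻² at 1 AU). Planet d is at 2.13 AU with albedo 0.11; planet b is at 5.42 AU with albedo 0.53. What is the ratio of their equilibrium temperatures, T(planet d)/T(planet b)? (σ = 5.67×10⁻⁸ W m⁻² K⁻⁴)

T_eq = [S₀(1−A)/(4σd²)]^(1/4), so T ∝ (1−A)^(1/4) / √d.
T₁ = [1360×0.89/(4×5.67×10⁻⁸×2.13²)]^(1/4) = 185.20 K.
T₂ = [1360×0.47/(4×5.67×10⁻⁸×5.42²)]^(1/4) = 98.97 K.

T₁/T₂ ≈ 1.871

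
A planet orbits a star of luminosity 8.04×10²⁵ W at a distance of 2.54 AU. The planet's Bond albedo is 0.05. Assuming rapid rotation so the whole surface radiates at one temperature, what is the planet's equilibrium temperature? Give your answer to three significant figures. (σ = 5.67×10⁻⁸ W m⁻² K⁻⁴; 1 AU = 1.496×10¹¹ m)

T_eq ≈ 117 K

d = 2.54 AU = 3.80×10¹¹ m.
Flux: S = L/(4πd²) = 8.04×10²⁵/(4π×(3.80×10¹¹)²) = 44.3 W m⁻².
Energy balance: absorbed = emitted ⇒ πR²·S(1−A) = 4πR²·σT_eq⁴, so T_eq⁴ = S(1−A)/(4σ).
T_eq = [44.3 × 0.95 / (4 × 5.67×10⁻⁸)]^(1/4) = (1.86×10⁸)^(1/4) = 117 K.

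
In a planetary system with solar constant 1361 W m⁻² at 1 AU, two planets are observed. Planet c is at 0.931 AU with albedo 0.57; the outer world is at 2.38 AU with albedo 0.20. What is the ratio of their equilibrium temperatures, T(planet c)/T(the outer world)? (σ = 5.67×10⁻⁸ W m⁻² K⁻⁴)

T₁/T₂ ≈ 1.369

T_eq = [S₀(1−A)/(4σd²)]^(1/4), so T ∝ (1−A)^(1/4) / √d.
T₁ = [1361×0.43/(4×5.67×10⁻⁸×0.931²)]^(1/4) = 233.59 K.
T₂ = [1361×0.80/(4×5.67×10⁻⁸×2.38²)]^(1/4) = 170.62 K.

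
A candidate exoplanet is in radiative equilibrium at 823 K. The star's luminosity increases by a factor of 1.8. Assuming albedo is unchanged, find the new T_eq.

T_eq ≈ 953 K

T_eq ∝ L^(1/4) · d^(−1/2).
T′ = 823 × 1.8^(1/4) = 953 K.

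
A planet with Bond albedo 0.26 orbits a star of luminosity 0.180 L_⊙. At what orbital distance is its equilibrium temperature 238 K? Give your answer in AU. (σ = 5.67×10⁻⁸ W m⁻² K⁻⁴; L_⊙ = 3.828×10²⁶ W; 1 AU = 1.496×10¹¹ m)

d ≈ 0.499 AU

L = 0.180 × 3.828×10²⁶ = 6.89×10²⁵ W.
From T_eq⁴ = L(1−A)/(16πσd²): d = √[L(1−A)/(16πσT_eq⁴)].
d = √[6.89×10²⁵ × 0.74 / (16π × 5.67×10⁻⁸ × (238)⁴)] = 7.47×10¹⁰ m = 0.499 AU.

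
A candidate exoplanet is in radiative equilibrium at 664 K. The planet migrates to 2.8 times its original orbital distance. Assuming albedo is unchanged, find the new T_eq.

T_eq ∝ L^(1/4) · d^(−1/2).
T′ = 664 / 2.8^(1/2) = 397 K.

T_eq ≈ 397 K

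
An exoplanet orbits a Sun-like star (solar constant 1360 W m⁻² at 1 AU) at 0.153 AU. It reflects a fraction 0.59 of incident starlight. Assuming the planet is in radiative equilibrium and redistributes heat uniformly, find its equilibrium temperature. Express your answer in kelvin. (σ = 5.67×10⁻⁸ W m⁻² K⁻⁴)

Flux at 0.153 AU: S = 1360/0.153² = 5.81×10⁴ W m⁻².
Energy balance: absorbed = emitted ⇒ πR²·S(1−A) = 4πR²·σT_eq⁴, so T_eq⁴ = S(1−A)/(4σ).
T_eq = [5.81×10⁴ × 0.41 / (4 × 5.67×10⁻⁸)]^(1/4) = (1.05×10¹¹)^(1/4) = 569 K.

T_eq ≈ 569 K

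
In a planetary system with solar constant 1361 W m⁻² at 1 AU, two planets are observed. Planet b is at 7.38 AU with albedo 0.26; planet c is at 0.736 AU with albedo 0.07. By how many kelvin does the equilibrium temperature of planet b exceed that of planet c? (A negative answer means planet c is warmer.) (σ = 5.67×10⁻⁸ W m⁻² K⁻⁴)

ΔT ≈ -223.6 K

T_eq = [S₀(1−A)/(4σd²)]^(1/4), so T ∝ (1−A)^(1/4) / √d.
T₁ = [1361×0.74/(4×5.67×10⁻⁸×7.38²)]^(1/4) = 95.02 K.
T₂ = [1361×0.93/(4×5.67×10⁻⁸×0.736²)]^(1/4) = 318.59 K.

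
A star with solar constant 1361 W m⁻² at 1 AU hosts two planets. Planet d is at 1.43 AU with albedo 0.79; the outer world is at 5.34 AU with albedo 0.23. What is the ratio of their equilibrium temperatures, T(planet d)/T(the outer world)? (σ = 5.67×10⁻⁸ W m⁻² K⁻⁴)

T_eq = [S₀(1−A)/(4σd²)]^(1/4), so T ∝ (1−A)^(1/4) / √d.
T₁ = [1361×0.21/(4×5.67×10⁻⁸×1.43²)]^(1/4) = 157.56 K.
T₂ = [1361×0.77/(4×5.67×10⁻⁸×5.34²)]^(1/4) = 112.83 K.

T₁/T₂ ≈ 1.396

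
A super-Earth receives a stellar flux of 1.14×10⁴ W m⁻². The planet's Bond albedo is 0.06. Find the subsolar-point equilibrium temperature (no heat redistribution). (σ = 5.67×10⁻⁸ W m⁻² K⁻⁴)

T_ss ≈ 659 K

At the subsolar point the surface absorbs S(1−A) and emits σT⁴ per unit area — no factor of 4, since only the local patch is in balance.
T = [1.14×10⁴ × 0.94 / 5.67×10⁻⁸]^(1/4) = (1.89×10¹¹)^(1/4) = 659 K.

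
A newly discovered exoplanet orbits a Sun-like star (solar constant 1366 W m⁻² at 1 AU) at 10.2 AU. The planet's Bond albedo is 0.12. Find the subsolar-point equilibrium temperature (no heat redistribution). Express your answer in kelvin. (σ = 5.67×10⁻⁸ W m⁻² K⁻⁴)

T_ss ≈ 119 K

Flux at 10.2 AU: S = 1366/10.2² = 13.1 W m⁻².
At the subsolar point the surface absorbs S(1−A) and emits σT⁴ per unit area — no factor of 4, since only the local patch is in balance.
T = [13.1 × 0.88 / 5.67×10⁻⁸]^(1/4) = (2.04×10⁸)^(1/4) = 119 K.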